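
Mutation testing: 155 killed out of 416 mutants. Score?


Mutation score = killed / total * 100
Mutation score = 155 / 416 * 100
Mutation score = 37.26%

37.26%


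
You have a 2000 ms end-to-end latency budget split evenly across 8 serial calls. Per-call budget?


Formula: per_stage = total_budget / stages
per_stage = 2000 / 8
per_stage = 250.0 ms

250.0 ms


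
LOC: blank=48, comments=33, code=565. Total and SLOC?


Total LOC = blank + comment + code
Total LOC = 48 + 33 + 565 = 646
SLOC (source only) = code = 565

Total LOC: 646, SLOC: 565


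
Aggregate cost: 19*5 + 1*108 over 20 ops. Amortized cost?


Formula: Amortized cost = Total cost / Operations
Total cost = (19 * 5) + (1 * 108)
Total cost = 95 + 108 = 203
Amortized = 203 / 20 = 10.15

10.15


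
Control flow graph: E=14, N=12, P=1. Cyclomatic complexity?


Formula: V(G) = E - N + 2P
V(G) = 14 - 12 + 2*1
V(G) = 2 + 2
V(G) = 4

4


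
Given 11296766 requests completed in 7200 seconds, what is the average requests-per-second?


Formula: throughput = requests / seconds
throughput = 11296766 / 7200
throughput = 1569.0 requests/second

1569.0 requests/second


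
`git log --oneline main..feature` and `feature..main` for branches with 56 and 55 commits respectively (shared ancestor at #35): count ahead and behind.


Common ancestor: commit #35
feature commits after divergence: 56 - 35 = 21
main commits after divergence: 55 - 35 = 20
feature is 21 commits ahead of main
main is 20 commits ahead of feature

feature ahead: 21, main ahead: 20


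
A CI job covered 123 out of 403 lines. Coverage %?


Coverage = covered / total * 100
Coverage = 123 / 403 * 100
Coverage = 30.52%

30.52%


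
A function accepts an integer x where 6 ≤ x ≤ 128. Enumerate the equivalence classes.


Valid range: [6, 128]
Class 1: x < 6 — invalid
Class 2: 6 ≤ x ≤ 128 — valid
Class 3: x > 128 — invalid
Total equivalence classes: 3

3 equivalence classes


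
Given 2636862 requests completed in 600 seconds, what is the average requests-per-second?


Formula: throughput = requests / seconds
throughput = 2636862 / 600
throughput = 4394.77 requests/second

4394.77 requests/second


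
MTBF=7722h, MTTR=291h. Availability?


Availability = MTBF / (MTBF + MTTR)
Availability = 7722 / (7722 + 291)
Availability = 7722 / 8013
Availability = 96.3684%

96.3684%


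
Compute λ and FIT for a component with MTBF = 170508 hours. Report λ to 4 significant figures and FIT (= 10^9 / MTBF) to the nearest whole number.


Formula: λ = 1 / MTBF; FIT = λ × 1e9 = 1e9 / MTBF
λ = 1 / 170508 ≈ 5.865e-06 failures/hour
FIT = 1e9 / 170508 ≈ 5865 failures per 1e9 hours (nearest whole number)

λ = 5.865e-06 /h, FIT = 5865


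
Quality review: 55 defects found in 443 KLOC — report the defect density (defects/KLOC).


Defect density = defects / KLOC
Defect density = 55 / 443
Defect density = 0.124 defects/KLOC

0.124 defects/KLOC


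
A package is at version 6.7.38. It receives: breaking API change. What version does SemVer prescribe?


Current: 6.7.38
Change category: 'breaking API change' → major bump
SemVer rule: major bump → increment MAJOR, reset MINOR and PATCH to 0
New: 7.0.0

7.0.0


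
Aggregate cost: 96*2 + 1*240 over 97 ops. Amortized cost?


Formula: Amortized cost = Total cost / Operations
Total cost = (96 * 2) + (1 * 240)
Total cost = 192 + 240 = 432
Amortized = 432 / 97 = 4.4536

4.4536


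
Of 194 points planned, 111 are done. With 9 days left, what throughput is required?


Formula: Required rate = Remaining points / Days left
Remaining = 194 - 111 = 83 points
Required rate = 83 / 9 = 9.22 points/day

9.22 points/day


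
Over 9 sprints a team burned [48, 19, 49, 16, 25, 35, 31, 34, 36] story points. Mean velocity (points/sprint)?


Formula: Avg velocity = Total points / Number of sprints
Points: [48, 19, 49, 16, 25, 35, 31, 34, 36]
Sum = 48 + 19 + 49 + 16 + 25 + 35 + 31 + 34 + 36 = 293
Avg velocity = 293 / 9 = 32.56 points/sprint

32.56 points/sprint


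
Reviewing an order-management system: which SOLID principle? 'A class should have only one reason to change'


This describes the Single Responsibility Principle (SRP)

Single Responsibility Principle (SRP)


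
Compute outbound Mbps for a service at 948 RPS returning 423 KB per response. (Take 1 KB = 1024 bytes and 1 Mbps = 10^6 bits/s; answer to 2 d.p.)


Formula: Mbps = payload_bytes * RPS * 8 / 1e6
Payload per request = 423 KB = 423 * 1024 = 433152 bytes
Total bytes/sec = 433152 * 948 = 410628096
Total bits/sec = 410628096 * 8 = 3285024768
Mbps = 3285024768 / 1e6 = 3285.02

3285.02 Mbps


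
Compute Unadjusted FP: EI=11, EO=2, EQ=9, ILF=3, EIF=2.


UFP = EI*4 + EO*5 + EQ*4 + ILF*10 + EIF*7
UFP = 11*4 + 2*5 + 9*4 + 3*10 + 2*7
UFP = 44 + 10 + 36 + 30 + 14
UFP = 134

134


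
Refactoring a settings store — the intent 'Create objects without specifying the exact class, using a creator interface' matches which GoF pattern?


This matches the Factory Method pattern

Factory Method


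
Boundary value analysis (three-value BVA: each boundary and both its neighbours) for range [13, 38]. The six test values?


Range: [13, 38]
Boundaries: just below min, min, min+1, max-1, max, just above max
Values: [12, 13, 14, 37, 38, 39]

[12, 13, 14, 37, 38, 39]


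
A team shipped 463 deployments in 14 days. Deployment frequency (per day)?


Formula: deployments per day = releases / days
= 463 / 14
= 33.071 deploys/day
(equivalently, 231.5 deploys/week)

33.071 deploys/day


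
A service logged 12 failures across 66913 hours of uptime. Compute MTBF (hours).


Formula: MTBF = Total operating time / Number of failures
MTBF = 66913 / 12
MTBF = 5576.08 hours

5576.08 hours


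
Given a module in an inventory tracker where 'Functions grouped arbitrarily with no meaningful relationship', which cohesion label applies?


Reasoning: Worst: random grouping
Type: Coincidental cohesion

Coincidental cohesion


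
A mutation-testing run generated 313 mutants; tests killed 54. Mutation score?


Mutation score = killed / total * 100
Mutation score = 54 / 313 * 100
Mutation score = 17.25%

17.25%


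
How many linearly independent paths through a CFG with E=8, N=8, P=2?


Formula: V(G) = E - N + 2P
V(G) = 8 - 8 + 2*2
V(G) = 0 + 4
V(G) = 4

4


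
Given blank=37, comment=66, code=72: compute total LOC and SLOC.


Total LOC = blank + comment + code
Total LOC = 37 + 66 + 72 = 175
SLOC (source only) = code = 72

Total LOC: 175, SLOC: 72


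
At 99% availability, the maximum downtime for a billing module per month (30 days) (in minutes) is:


Formula: allowed downtime = period * (100 - SLA) / 100
Period (month (30 days)) = 43200 minutes
Unavailability fraction = (100 - 99.0) / 100
Allowed downtime = 43200 * (100 - 99.0) / 100
Allowed downtime = 432.0 minutes

432.0 minutes


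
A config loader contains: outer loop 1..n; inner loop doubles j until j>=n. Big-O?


Reasoning: linear outer times logarithmic inner
Complexity: O(n log n)

O(n log n)


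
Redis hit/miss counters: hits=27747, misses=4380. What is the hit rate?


Formula: hit rate = hits / (hits + misses) * 100
hit rate = 27747 / (27747 + 4380) * 100
hit rate = 27747 / 32127 * 100
hit rate = 86.37%

86.37%


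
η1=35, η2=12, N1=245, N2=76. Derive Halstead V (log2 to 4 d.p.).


Formula: V = N * log2(η), where N = N1 + N2 and η = η1 + η2
η = 35 + 12 = 47
N = 245 + 76 = 321
log2(47) ≈ 5.5546
V = 321 * 5.5546 = 1783.03

1783.03


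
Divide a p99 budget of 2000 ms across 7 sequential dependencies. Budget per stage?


Formula: per_stage = total_budget / stages
per_stage = 2000 / 7
per_stage = 285.71 ms

285.71 ms


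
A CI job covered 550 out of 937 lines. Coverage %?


Coverage = covered / total * 100
Coverage = 550 / 937 * 100
Coverage = 58.7%

58.7%


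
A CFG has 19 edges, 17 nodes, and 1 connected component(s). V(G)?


Formula: V(G) = E - N + 2P
V(G) = 19 - 17 + 2*1
V(G) = 2 + 2
V(G) = 4

4


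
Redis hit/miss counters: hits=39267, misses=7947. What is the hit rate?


Formula: hit rate = hits / (hits + misses) * 100
hit rate = 39267 / (39267 + 7947) * 100
hit rate = 39267 / 47214 * 100
hit rate = 83.17%

83.17%


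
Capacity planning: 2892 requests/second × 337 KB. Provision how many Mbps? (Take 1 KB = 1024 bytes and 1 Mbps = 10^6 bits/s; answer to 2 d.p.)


Formula: Mbps = payload_bytes * RPS * 8 / 1e6
Payload per request = 337 KB = 337 * 1024 = 345088 bytes
Total bytes/sec = 345088 * 2892 = 997994496
Total bits/sec = 997994496 * 8 = 7983955968
Mbps = 7983955968 / 1e6 = 7983.96

7983.96 Mbps


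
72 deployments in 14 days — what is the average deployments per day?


Formula: deployments per day = releases / days
= 72 / 14
= 5.143 deploys/day
(equivalently, 36.0 deploys/week)

5.143 deploys/day


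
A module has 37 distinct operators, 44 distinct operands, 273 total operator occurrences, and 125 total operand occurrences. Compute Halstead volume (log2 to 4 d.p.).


Formula: V = N * log2(η), where N = N1 + N2 and η = η1 + η2
η = 37 + 44 = 81
N = 273 + 125 = 398
log2(81) ≈ 6.3399
V = 398 * 6.3399 = 2523.28

2523.28


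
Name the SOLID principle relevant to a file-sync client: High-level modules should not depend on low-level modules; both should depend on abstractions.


This describes the Dependency Inversion Principle (DIP)

Dependency Inversion Principle (DIP)


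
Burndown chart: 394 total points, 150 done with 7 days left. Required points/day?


Formula: Required rate = Remaining points / Days left
Remaining = 394 - 150 = 244 points
Required rate = 244 / 7 = 34.86 points/day

34.86 points/day


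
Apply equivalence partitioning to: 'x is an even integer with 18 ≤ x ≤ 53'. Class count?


Constraint: even integers in [18, 53]
Class 1: x < 18 — out-of-range invalid
Class 2: x in [18,53] but odd — wrong type invalid
Class 3: x in [18,53] and even — valid
Class 4: x > 53 — out-of-range invalid
Total equivalence classes: 4

4 equivalence classes


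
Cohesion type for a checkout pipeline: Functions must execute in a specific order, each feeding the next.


Reasoning: Output of one is input to next
Type: Sequential cohesion

Sequential cohesion


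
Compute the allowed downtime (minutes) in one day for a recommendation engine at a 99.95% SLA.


Formula: allowed downtime = period * (100 - SLA) / 100
Period (day) = 1440 minutes
Unavailability fraction = (100 - 99.95) / 100
Allowed downtime = 1440 * (100 - 99.95) / 100
Allowed downtime = 0.72 minutes

0.72 minutes


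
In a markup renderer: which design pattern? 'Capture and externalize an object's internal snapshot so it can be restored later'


This matches the Memento pattern

Memento


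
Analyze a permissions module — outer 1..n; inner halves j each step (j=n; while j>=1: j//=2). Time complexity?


Reasoning: n times log n
Complexity: O(n log n)

O(n log n)


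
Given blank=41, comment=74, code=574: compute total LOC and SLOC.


Total LOC = blank + comment + code
Total LOC = 41 + 74 + 574 = 689
SLOC (source only) = code = 574

Total LOC: 689, SLOC: 574


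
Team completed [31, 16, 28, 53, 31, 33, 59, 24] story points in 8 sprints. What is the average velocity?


Formula: Avg velocity = Total points / Number of sprints
Points: [31, 16, 28, 53, 31, 33, 59, 24]
Sum = 31 + 16 + 28 + 53 + 31 + 33 + 59 + 24 = 275
Avg velocity = 275 / 8 = 34.38 points/sprint

34.38 points/sprint


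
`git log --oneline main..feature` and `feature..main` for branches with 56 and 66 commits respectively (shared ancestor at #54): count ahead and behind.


Common ancestor: commit #54
feature commits after divergence: 56 - 54 = 2
main commits after divergence: 66 - 54 = 12
feature is 2 commits ahead of main
main is 12 commits ahead of feature

feature ahead: 2, main ahead: 12


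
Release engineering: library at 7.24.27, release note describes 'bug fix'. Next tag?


Current: 7.24.27
Change category: 'bug fix' → patch bump
SemVer rule: patch bump → increment PATCH (MAJOR and MINOR unchanged)
New: 7.24.28

7.24.28


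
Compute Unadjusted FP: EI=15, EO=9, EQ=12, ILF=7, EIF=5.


UFP = EI*4 + EO*5 + EQ*4 + ILF*10 + EIF*7
UFP = 15*4 + 9*5 + 12*4 + 7*10 + 5*7
UFP = 60 + 45 + 48 + 70 + 35
UFP = 258

258


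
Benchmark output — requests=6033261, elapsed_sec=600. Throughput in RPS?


Formula: throughput = requests / seconds
throughput = 6033261 / 600
throughput = 10055.44 requests/second

10055.44 requests/second


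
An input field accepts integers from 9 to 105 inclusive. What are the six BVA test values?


Range: [9, 105]
Boundaries: just below min, min, min+1, max-1, max, just above max
Values: [8, 9, 10, 104, 105, 106]

[8, 9, 10, 104, 105, 106]


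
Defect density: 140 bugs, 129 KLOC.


Defect density = defects / KLOC
Defect density = 140 / 129
Defect density = 1.085 defects/KLOC

1.085 defects/KLOC


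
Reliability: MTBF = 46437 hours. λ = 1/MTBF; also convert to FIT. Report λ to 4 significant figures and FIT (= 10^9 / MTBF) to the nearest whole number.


Formula: λ = 1 / MTBF; FIT = λ × 1e9 = 1e9 / MTBF
λ = 1 / 46437 ≈ 2.153e-05 failures/hour
FIT = 1e9 / 46437 ≈ 21535 failures per 1e9 hours (nearest whole number)

λ = 2.153e-05 /h, FIT = 21535


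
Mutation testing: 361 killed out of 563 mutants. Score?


Mutation score = killed / total * 100
Mutation score = 361 / 563 * 100
Mutation score = 64.12%

64.12%


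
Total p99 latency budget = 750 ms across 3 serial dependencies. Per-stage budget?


Formula: per_stage = total_budget / stages
per_stage = 750 / 3
per_stage = 250.0 ms

250.0 ms


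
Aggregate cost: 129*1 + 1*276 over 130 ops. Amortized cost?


Formula: Amortized cost = Total cost / Operations
Total cost = (129 * 1) + (1 * 276)
Total cost = 129 + 276 = 405
Amortized = 405 / 130 = 3.1154

3.1154


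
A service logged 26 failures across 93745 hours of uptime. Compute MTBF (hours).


Formula: MTBF = Total operating time / Number of failures
MTBF = 93745 / 26
MTBF = 3605.58 hours

3605.58 hours


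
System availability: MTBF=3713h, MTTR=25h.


Availability = MTBF / (MTBF + MTTR)
Availability = 3713 / (3713 + 25)
Availability = 3713 / 3738
Availability = 99.3312%

99.3312%


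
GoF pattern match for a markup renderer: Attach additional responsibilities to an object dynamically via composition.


This matches the Decorator pattern

Decorator


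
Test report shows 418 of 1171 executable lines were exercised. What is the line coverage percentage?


Coverage = covered / total * 100
Coverage = 418 / 1171 * 100
Coverage = 35.7%

35.7%


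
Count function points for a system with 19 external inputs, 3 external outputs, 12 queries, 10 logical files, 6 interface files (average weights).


UFP = EI*4 + EO*5 + EQ*4 + ILF*10 + EIF*7
UFP = 19*4 + 3*5 + 12*4 + 10*10 + 6*7
UFP = 76 + 15 + 48 + 100 + 42
UFP = 281

281


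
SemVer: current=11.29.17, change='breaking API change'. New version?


Current: 11.29.17
Change category: 'breaking API change' → major bump
SemVer rule: major bump → increment MAJOR, reset MINOR and PATCH to 0
New: 12.0.0

12.0.0


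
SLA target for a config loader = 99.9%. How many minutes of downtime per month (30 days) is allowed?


Formula: allowed downtime = period * (100 - SLA) / 100
Period (month (30 days)) = 43200 minutes
Unavailability fraction = (100 - 99.9) / 100
Allowed downtime = 43200 * (100 - 99.9) / 100
Allowed downtime = 43.2 minutes

43.2 minutes


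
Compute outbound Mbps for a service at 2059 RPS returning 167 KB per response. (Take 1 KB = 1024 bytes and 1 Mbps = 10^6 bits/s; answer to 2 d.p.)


Formula: Mbps = payload_bytes * RPS * 8 / 1e6
Payload per request = 167 KB = 167 * 1024 = 171008 bytes
Total bytes/sec = 171008 * 2059 = 352105472
Total bits/sec = 352105472 * 8 = 2816843776
Mbps = 2816843776 / 1e6 = 2816.84

2816.84 Mbps


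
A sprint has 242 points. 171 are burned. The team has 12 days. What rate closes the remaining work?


Formula: Required rate = Remaining points / Days left
Remaining = 242 - 171 = 71 points
Required rate = 71 / 12 = 5.92 points/day

5.92 points/day


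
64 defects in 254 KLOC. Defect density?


Defect density = defects / KLOC
Defect density = 64 / 254
Defect density = 0.252 defects/KLOC

0.252 defects/KLOC


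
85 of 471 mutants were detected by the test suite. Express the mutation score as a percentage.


Mutation score = killed / total * 100
Mutation score = 85 / 471 * 100
Mutation score = 18.05%

18.05%


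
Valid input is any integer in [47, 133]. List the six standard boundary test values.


Range: [47, 133]
Boundaries: just below min, min, min+1, max-1, max, just above max
Values: [46, 47, 48, 132, 133, 134]

[46, 47, 48, 132, 133, 134]


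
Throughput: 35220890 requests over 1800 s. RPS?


Formula: throughput = requests / seconds
throughput = 35220890 / 1800
throughput = 19567.16 requests/second

19567.16 requests/second


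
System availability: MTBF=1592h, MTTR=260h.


Availability = MTBF / (MTBF + MTTR)
Availability = 1592 / (1592 + 260)
Availability = 1592 / 1852
Availability = 85.9611%

85.9611%


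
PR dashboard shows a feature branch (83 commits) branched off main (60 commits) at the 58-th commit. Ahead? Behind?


Common ancestor: commit #58
feature commits after divergence: 83 - 58 = 25
main commits after divergence: 60 - 58 = 2
feature is 25 commits ahead of main
main is 2 commits ahead of feature

feature ahead: 25, main ahead: 2


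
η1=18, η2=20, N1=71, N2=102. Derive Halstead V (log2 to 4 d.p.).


Formula: V = N * log2(η), where N = N1 + N2 and η = η1 + η2
η = 18 + 20 = 38
N = 71 + 102 = 173
log2(38) ≈ 5.2479
V = 173 * 5.2479 = 907.89

907.89


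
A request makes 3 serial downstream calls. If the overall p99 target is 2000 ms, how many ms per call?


Formula: per_stage = total_budget / stages
per_stage = 2000 / 3
per_stage = 666.67 ms

666.67 ms


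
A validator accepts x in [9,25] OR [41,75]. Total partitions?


Valid ranges: [9,25] and [41,75]
Class 1: x < 9 — invalid
Class 2: 9 ≤ x ≤ 25 — valid
Class 3: 25 < x < 41 — invalid (gap between ranges)
Class 4: 41 ≤ x ≤ 75 — valid
Class 5: x > 75 — invalid
Total equivalence classes: 5

5 equivalence classes


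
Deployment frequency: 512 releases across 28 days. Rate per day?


Formula: deployments per day = releases / days
= 512 / 28
= 18.286 deploys/day
(equivalently, 128.0 deploys/week)

18.286 deploys/day


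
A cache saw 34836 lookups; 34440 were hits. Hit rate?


Formula: hit rate = hits / (hits + misses) * 100
hit rate = 34440 / (34440 + 396) * 100
hit rate = 34440 / 34836 * 100
hit rate = 98.86%

98.86%


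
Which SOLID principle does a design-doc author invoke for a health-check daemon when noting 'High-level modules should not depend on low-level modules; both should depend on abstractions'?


This describes the Dependency Inversion Principle (DIP)

Dependency Inversion Principle (DIP)


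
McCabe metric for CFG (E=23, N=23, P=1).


Formula: V(G) = E - N + 2P
V(G) = 23 - 23 + 2*1
V(G) = 0 + 2
V(G) = 2

2


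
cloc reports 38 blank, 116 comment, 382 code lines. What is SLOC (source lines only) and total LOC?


Total LOC = blank + comment + code
Total LOC = 38 + 116 + 382 = 536
SLOC (source only) = code = 382

Total LOC: 536, SLOC: 382


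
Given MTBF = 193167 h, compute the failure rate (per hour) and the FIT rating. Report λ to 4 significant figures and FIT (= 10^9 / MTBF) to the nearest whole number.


Formula: λ = 1 / MTBF; FIT = λ × 1e9 = 1e9 / MTBF
λ = 1 / 193167 ≈ 5.177e-06 failures/hour
FIT = 1e9 / 193167 ≈ 5177 failures per 1e9 hours (nearest whole number)

λ = 5.177e-06 /h, FIT = 5177


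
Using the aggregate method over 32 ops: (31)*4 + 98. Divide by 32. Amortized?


Formula: Amortized cost = Total cost / Operations
Total cost = (31 * 4) + (1 * 98)
Total cost = 124 + 98 = 222
Amortized = 222 / 32 = 6.9375

6.9375


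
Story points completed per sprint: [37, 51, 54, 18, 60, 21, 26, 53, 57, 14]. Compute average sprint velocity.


Formula: Avg velocity = Total points / Number of sprints
Points: [37, 51, 54, 18, 60, 21, 26, 53, 57, 14]
Sum = 37 + 51 + 54 + 18 + 60 + 21 + 26 + 53 + 57 + 14 = 391
Avg velocity = 391 / 10 = 39.1 points/sprint

39.1 points/sprint


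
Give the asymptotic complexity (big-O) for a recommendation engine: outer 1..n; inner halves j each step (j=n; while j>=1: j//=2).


Reasoning: n times log n
Complexity: O(n log n)

O(n log n)


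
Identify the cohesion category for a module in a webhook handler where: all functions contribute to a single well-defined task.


Reasoning: Best: single purpose
Type: Functional cohesion

Functional cohesion


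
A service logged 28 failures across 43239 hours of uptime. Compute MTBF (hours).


Formula: MTBF = Total operating time / Number of failures
MTBF = 43239 / 28
MTBF = 1544.25 hours

1544.25 hours


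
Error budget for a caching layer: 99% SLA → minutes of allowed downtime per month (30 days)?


Formula: allowed downtime = period * (100 - SLA) / 100
Period (month (30 days)) = 43200 minutes
Unavailability fraction = (100 - 99.0) / 100
Allowed downtime = 43200 * (100 - 99.0) / 100
Allowed downtime = 432.0 minutes

432.0 minutes


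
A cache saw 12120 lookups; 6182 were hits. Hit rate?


Formula: hit rate = hits / (hits + misses) * 100
hit rate = 6182 / (6182 + 5938) * 100
hit rate = 6182 / 12120 * 100
hit rate = 51.01%

51.01%


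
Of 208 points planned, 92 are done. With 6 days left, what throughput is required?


Formula: Required rate = Remaining points / Days left
Remaining = 208 - 92 = 116 points
Required rate = 116 / 6 = 19.33 points/day

19.33 points/day


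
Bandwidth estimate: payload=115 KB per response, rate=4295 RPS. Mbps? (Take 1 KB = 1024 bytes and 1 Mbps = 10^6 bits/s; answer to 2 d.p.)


Formula: Mbps = payload_bytes * RPS * 8 / 1e6
Payload per request = 115 KB = 115 * 1024 = 117760 bytes
Total bytes/sec = 117760 * 4295 = 505779200
Total bits/sec = 505779200 * 8 = 4046233600
Mbps = 4046233600 / 1e6 = 4046.23

4046.23 Mbps


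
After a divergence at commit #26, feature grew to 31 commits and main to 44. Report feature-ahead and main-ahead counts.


Common ancestor: commit #26
feature commits after divergence: 31 - 26 = 5
main commits after divergence: 44 - 26 = 18
feature is 5 commits ahead of main
main is 18 commits ahead of feature

feature ahead: 5, main ahead: 18


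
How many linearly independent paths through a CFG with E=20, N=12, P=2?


Formula: V(G) = E - N + 2P
V(G) = 20 - 12 + 2*2
V(G) = 8 + 4
V(G) = 12

12


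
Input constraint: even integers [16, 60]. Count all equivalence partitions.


Constraint: even integers in [16, 60]
Class 1: x < 16 — out-of-range invalid
Class 2: x in [16,60] but odd — wrong type invalid
Class 3: x in [16,60] and even — valid
Class 4: x > 60 — out-of-range invalid
Total equivalence classes: 4

4 equivalence classes


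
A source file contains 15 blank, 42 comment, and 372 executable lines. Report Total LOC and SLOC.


Total LOC = blank + comment + code
Total LOC = 15 + 42 + 372 = 429
SLOC (source only) = code = 372

Total LOC: 429, SLOC: 372


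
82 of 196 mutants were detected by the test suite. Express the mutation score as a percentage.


Mutation score = killed / total * 100
Mutation score = 82 / 196 * 100
Mutation score = 41.84%

41.84%


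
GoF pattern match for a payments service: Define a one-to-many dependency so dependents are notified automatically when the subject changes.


This matches the Observer pattern

Observer


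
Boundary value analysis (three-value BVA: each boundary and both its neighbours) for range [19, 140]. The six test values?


Range: [19, 140]
Boundaries: just below min, min, min+1, max-1, max, just above max
Values: [18, 19, 20, 139, 140, 141]

[18, 19, 20, 139, 140, 141]


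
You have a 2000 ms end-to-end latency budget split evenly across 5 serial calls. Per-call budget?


Formula: per_stage = total_budget / stages
per_stage = 2000 / 5
per_stage = 400.0 ms

400.0 ms


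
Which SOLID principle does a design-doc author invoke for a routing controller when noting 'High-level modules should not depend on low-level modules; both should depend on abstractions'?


This describes the Dependency Inversion Principle (DIP)

Dependency Inversion Principle (DIP)


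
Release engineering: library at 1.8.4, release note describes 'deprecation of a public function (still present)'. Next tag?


Current: 1.8.4
Change category: 'deprecation of a public function (still present)' → minor bump
SemVer rule: minor bump → increment MINOR, reset PATCH to 0 (MAJOR unchanged)
New: 1.9.0

1.9.0


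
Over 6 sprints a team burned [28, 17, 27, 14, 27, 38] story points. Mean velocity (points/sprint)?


Formula: Avg velocity = Total points / Number of sprints
Points: [28, 17, 27, 14, 27, 38]
Sum = 28 + 17 + 27 + 14 + 27 + 38 = 151
Avg velocity = 151 / 6 = 25.17 points/sprint

25.17 points/sprint


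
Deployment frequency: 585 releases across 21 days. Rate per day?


Formula: deployments per day = releases / days
= 585 / 21
= 27.857 deploys/day
(equivalently, 195.0 deploys/week)

27.857 deploys/day


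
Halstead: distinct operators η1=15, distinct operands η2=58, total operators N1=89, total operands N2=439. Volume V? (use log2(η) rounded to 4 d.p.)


Formula: V = N * log2(η), where N = N1 + N2 and η = η1 + η2
η = 15 + 58 = 73
N = 89 + 439 = 528
log2(73) ≈ 6.1898
V = 528 * 6.1898 = 3268.21

3268.21


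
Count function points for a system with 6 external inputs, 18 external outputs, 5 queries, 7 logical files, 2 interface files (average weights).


UFP = EI*4 + EO*5 + EQ*4 + ILF*10 + EIF*7
UFP = 6*4 + 18*5 + 5*4 + 7*10 + 2*7
UFP = 24 + 90 + 20 + 70 + 14
UFP = 218

218


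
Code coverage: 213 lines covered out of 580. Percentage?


Coverage = covered / total * 100
Coverage = 213 / 580 * 100
Coverage = 36.72%

36.72%


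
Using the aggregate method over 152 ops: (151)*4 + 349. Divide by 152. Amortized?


Formula: Amortized cost = Total cost / Operations
Total cost = (151 * 4) + (1 * 349)
Total cost = 604 + 349 = 953
Amortized = 953 / 152 = 6.2697

6.2697


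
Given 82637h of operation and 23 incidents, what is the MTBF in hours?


Formula: MTBF = Total operating time / Number of failures
MTBF = 82637 / 23
MTBF = 3592.91 hours

3592.91 hours


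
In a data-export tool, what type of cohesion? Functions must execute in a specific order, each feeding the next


Reasoning: Output of one is input to next
Type: Sequential cohesion

Sequential cohesion


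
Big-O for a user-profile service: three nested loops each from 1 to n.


Reasoning: three levels of nesting over n
Complexity: O(n^3)

O(n^3)


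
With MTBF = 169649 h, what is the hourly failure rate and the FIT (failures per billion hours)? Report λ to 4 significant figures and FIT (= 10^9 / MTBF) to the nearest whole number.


Formula: λ = 1 / MTBF; FIT = λ × 1e9 = 1e9 / MTBF
λ = 1 / 169649 ≈ 5.895e-06 failures/hour
FIT = 1e9 / 169649 ≈ 5895 failures per 1e9 hours (nearest whole number)

λ = 5.895e-06 /h, FIT = 5895


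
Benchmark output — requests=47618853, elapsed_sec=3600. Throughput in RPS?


Formula: throughput = requests / seconds
throughput = 47618853 / 3600
throughput = 13227.46 requests/second

13227.46 requests/second


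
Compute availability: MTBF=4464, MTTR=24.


Availability = MTBF / (MTBF + MTTR)
Availability = 4464 / (4464 + 24)
Availability = 4464 / 4488
Availability = 99.4652%

99.4652%


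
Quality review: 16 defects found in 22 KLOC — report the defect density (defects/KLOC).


Defect density = defects / KLOC
Defect density = 16 / 22
Defect density = 0.727 defects/KLOC

0.727 defects/KLOC


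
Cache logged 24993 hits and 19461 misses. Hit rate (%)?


Formula: hit rate = hits / (hits + misses) * 100
hit rate = 24993 / (24993 + 19461) * 100
hit rate = 24993 / 44454 * 100
hit rate = 56.22%

56.22%


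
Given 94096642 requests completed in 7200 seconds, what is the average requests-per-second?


Formula: throughput = requests / seconds
throughput = 94096642 / 7200
throughput = 13068.98 requests/second

13068.98 requests/second


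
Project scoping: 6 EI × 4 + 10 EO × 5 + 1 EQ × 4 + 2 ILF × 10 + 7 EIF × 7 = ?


UFP = EI*4 + EO*5 + EQ*4 + ILF*10 + EIF*7
UFP = 6*4 + 10*5 + 1*4 + 2*10 + 7*7
UFP = 24 + 50 + 4 + 20 + 49
UFP = 147

147


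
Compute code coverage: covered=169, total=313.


Coverage = covered / total * 100
Coverage = 169 / 313 * 100
Coverage = 53.99%

53.99%


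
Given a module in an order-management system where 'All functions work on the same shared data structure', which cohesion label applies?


Reasoning: Functions share data
Type: Communicational cohesion

Communicational cohesion


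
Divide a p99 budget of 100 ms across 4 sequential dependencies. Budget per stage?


Formula: per_stage = total_budget / stages
per_stage = 100 / 4
per_stage = 25.0 ms

25.0 ms


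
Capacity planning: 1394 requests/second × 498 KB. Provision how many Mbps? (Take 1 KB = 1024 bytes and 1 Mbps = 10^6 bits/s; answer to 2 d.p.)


Formula: Mbps = payload_bytes * RPS * 8 / 1e6
Payload per request = 498 KB = 498 * 1024 = 509952 bytes
Total bytes/sec = 509952 * 1394 = 710873088
Total bits/sec = 710873088 * 8 = 5686984704
Mbps = 5686984704 / 1e6 = 5686.98

5686.98 Mbps


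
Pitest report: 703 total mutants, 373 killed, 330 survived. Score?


Mutation score = killed / total * 100
Mutation score = 373 / 703 * 100
Mutation score = 53.06%

53.06%


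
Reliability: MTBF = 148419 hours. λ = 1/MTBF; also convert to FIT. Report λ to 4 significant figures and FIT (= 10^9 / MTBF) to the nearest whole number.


Formula: λ = 1 / MTBF; FIT = λ × 1e9 = 1e9 / MTBF
λ = 1 / 148419 ≈ 6.738e-06 failures/hour
FIT = 1e9 / 148419 ≈ 6738 failures per 1e9 hours (nearest whole number)

λ = 6.738e-06 /h, FIT = 6738


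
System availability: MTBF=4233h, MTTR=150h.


Availability = MTBF / (MTBF + MTTR)
Availability = 4233 / (4233 + 150)
Availability = 4233 / 4383
Availability = 96.5777%

96.5777%


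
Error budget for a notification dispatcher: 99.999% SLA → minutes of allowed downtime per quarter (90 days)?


Formula: allowed downtime = period * (100 - SLA) / 100
Period (quarter (90 days)) = 129600 minutes
Unavailability fraction = (100 - 99.999) / 100
Allowed downtime = 129600 * (100 - 99.999) / 100
Allowed downtime = 1.296 minutes

1.296 minutes


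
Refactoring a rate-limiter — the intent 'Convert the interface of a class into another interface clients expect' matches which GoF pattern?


This matches the Adapter pattern

Adapter


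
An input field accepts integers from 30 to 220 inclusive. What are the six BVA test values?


Range: [30, 220]
Boundaries: just below min, min, min+1, max-1, max, just above max
Values: [29, 30, 31, 219, 220, 221]

[29, 30, 31, 219, 220, 221]


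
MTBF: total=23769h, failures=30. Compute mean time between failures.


Formula: MTBF = Total operating time / Number of failures
MTBF = 23769 / 30
MTBF = 792.3 hours

792.3 hours


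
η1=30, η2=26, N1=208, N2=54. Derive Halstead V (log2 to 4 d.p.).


Formula: V = N * log2(η), where N = N1 + N2 and η = η1 + η2
η = 30 + 26 = 56
N = 208 + 54 = 262
log2(56) ≈ 5.8074
V = 262 * 5.8074 = 1521.54

1521.54


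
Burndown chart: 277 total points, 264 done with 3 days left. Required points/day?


Formula: Required rate = Remaining points / Days left
Remaining = 277 - 264 = 13 points
Required rate = 13 / 3 = 4.33 points/day

4.33 points/day


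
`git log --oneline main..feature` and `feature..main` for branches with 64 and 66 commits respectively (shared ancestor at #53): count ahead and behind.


Common ancestor: commit #53
feature commits after divergence: 64 - 53 = 11
main commits after divergence: 66 - 53 = 13
feature is 11 commits ahead of main
main is 13 commits ahead of feature

feature ahead: 11, main ahead: 13


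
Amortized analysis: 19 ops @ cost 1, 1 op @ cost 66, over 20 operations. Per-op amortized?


Formula: Amortized cost = Total cost / Operations
Total cost = (19 * 1) + (1 * 66)
Total cost = 19 + 66 = 85
Amortized = 85 / 20 = 4.25

4.25


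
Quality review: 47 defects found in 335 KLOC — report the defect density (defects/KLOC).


Defect density = defects / KLOC
Defect density = 47 / 335
Defect density = 0.14 defects/KLOC

0.14 defects/KLOC


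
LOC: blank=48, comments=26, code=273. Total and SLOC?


Total LOC = blank + comment + code
Total LOC = 48 + 26 + 273 = 347
SLOC (source only) = code = 273

Total LOC: 347, SLOC: 273


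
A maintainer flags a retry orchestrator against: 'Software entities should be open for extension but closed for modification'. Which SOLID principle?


This describes the Open/Closed Principle (OCP)

Open/Closed Principle (OCP)


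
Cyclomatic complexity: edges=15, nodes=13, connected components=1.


Formula: V(G) = E - N + 2P
V(G) = 15 - 13 + 2*1
V(G) = 2 + 2
V(G) = 4

4


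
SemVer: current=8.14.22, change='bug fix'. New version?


Current: 8.14.22
Change category: 'bug fix' → patch bump
SemVer rule: patch bump → increment PATCH (MAJOR and MINOR unchanged)
New: 8.14.23

8.14.23


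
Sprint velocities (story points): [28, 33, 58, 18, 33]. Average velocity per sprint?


Formula: Avg velocity = Total points / Number of sprints
Points: [28, 33, 58, 18, 33]
Sum = 28 + 33 + 58 + 18 + 33 = 170
Avg velocity = 170 / 5 = 34.0 points/sprint

34.0 points/sprint


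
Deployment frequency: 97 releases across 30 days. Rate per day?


Formula: deployments per day = releases / days
= 97 / 30
= 3.233 deploys/day
(equivalently, 22.63 deploys/week)

3.233 deploys/day


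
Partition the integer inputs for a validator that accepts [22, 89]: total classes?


Valid range: [22, 89]
Class 1: x < 22 — invalid
Class 2: 22 ≤ x ≤ 89 — valid
Class 3: x > 89 — invalid
Total equivalence classes: 3

3 equivalence classes


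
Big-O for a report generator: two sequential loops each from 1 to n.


Reasoning: sequential dominates: O(n) + O(n) = O(n)
Complexity: O(n)

O(n)


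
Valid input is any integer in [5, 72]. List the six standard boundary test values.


Range: [5, 72]
Boundaries: just below min, min, min+1, max-1, max, just above max
Values: [4, 5, 6, 71, 72, 73]

[4, 5, 6, 71, 72, 73]


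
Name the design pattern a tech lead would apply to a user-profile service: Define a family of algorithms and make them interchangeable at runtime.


This matches the Strategy pattern

Strategy


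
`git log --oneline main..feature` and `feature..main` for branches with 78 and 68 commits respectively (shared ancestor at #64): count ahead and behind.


Common ancestor: commit #64
feature commits after divergence: 78 - 64 = 14
main commits after divergence: 68 - 64 = 4
feature is 14 commits ahead of main
main is 4 commits ahead of feature

feature ahead: 14, main ahead: 4


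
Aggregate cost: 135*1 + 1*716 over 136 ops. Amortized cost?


Formula: Amortized cost = Total cost / Operations
Total cost = (135 * 1) + (1 * 716)
Total cost = 135 + 716 = 851
Amortized = 851 / 136 = 6.2574

6.2574


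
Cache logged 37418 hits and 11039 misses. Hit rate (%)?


Formula: hit rate = hits / (hits + misses) * 100
hit rate = 37418 / (37418 + 11039) * 100
hit rate = 37418 / 48457 * 100
hit rate = 77.22%

77.22%


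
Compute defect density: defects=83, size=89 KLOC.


Defect density = defects / KLOC
Defect density = 83 / 89
Defect density = 0.933 defects/KLOC

0.933 defects/KLOC


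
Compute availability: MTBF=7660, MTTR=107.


Availability = MTBF / (MTBF + MTTR)
Availability = 7660 / (7660 + 107)
Availability = 7660 / 7767
Availability = 98.6224%

98.6224%


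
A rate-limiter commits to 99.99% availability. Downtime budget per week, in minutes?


Formula: allowed downtime = period * (100 - SLA) / 100
Period (week) = 10080 minutes
Unavailability fraction = (100 - 99.99) / 100
Allowed downtime = 10080 * (100 - 99.99) / 100
Allowed downtime = 1.008 minutes

1.008 minutes


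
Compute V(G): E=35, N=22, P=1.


Formula: V(G) = E - N + 2P
V(G) = 35 - 22 + 2*1
V(G) = 13 + 2
V(G) = 15

15


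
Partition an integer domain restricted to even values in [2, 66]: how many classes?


Constraint: even integers in [2, 66]
Class 1: x < 2 — out-of-range invalid
Class 2: x in [2,66] but odd — wrong type invalid
Class 3: x in [2,66] and even — valid
Class 4: x > 66 — out-of-range invalid
Total equivalence classes: 4

4 equivalence classes


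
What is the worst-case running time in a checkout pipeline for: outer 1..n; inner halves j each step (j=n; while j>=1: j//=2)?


Reasoning: n times log n
Complexity: O(n log n)

O(n log n)


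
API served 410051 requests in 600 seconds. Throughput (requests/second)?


Formula: throughput = requests / seconds
throughput = 410051 / 600
throughput = 683.42 requests/second

683.42 requests/second


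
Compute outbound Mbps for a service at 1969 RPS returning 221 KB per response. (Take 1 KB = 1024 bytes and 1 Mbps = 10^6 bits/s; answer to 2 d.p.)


Formula: Mbps = payload_bytes * RPS * 8 / 1e6
Payload per request = 221 KB = 221 * 1024 = 226304 bytes
Total bytes/sec = 226304 * 1969 = 445592576
Total bits/sec = 445592576 * 8 = 3564740608
Mbps = 3564740608 / 1e6 = 3564.74

3564.74 Mbps


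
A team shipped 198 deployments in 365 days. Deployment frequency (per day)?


Formula: deployments per day = releases / days
= 198 / 365
= 0.542 deploys/day
(equivalently, 3.8 deploys/week)

0.542 deploys/day


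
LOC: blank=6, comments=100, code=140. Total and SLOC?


Total LOC = blank + comment + code
Total LOC = 6 + 100 + 140 = 246
SLOC (source only) = code = 140

Total LOC: 246, SLOC: 140


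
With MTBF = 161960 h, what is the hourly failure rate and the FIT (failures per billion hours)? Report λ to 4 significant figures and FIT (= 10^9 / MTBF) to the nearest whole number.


Formula: λ = 1 / MTBF; FIT = λ × 1e9 = 1e9 / MTBF
λ = 1 / 161960 ≈ 6.174e-06 failures/hour
FIT = 1e9 / 161960 ≈ 6174 failures per 1e9 hours (nearest whole number)

λ = 6.174e-06 /h, FIT = 6174


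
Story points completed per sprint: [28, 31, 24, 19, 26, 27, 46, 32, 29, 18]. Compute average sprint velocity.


Formula: Avg velocity = Total points / Number of sprints
Points: [28, 31, 24, 19, 26, 27, 46, 32, 29, 18]
Sum = 28 + 31 + 24 + 19 + 26 + 27 + 46 + 32 + 29 + 18 = 280
Avg velocity = 280 / 10 = 28.0 points/sprint

28.0 points/sprint


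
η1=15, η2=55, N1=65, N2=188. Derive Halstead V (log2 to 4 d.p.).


Formula: V = N * log2(η), where N = N1 + N2 and η = η1 + η2
η = 15 + 55 = 70
N = 65 + 188 = 253
log2(70) ≈ 6.1293
V = 253 * 6.1293 = 1550.71

1550.71


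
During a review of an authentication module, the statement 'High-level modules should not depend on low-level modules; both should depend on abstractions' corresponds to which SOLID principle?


This describes the Dependency Inversion Principle (DIP)

Dependency Inversion Principle (DIP)


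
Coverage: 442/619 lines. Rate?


Coverage = covered / total * 100
Coverage = 442 / 619 * 100
Coverage = 71.41%

71.41%


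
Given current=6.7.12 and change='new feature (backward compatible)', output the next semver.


Current: 6.7.12
Change category: 'new feature (backward compatible)' → minor bump
SemVer rule: minor bump → increment MINOR, reset PATCH to 0 (MAJOR unchanged)
New: 6.8.0

6.8.0
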